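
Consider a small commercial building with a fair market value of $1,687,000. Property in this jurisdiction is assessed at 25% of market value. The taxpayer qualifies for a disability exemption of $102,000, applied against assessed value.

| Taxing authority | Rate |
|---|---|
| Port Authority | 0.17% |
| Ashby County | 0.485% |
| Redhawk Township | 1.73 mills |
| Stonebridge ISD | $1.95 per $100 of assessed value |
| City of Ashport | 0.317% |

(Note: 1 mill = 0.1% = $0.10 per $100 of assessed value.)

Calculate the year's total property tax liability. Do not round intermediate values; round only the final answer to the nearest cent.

Assessed value = $1,687,000 × 0.25 = $421,750
Taxable value = $421,750 − $102,000 = $319,750
Port Authority: $319,750 × 0.0017 = $543.575
Ashby County: $319,750 × 0.00485 = $1,550.7875
Redhawk Township: $319,750 × 0.00173 = $553.1675
Stonebridge ISD: $319,750 × 0.0195 = $6,235.125
City of Ashport: $319,750 × 0.00317 = $1,013.6075
Total = $9,896.2625

$9,896.26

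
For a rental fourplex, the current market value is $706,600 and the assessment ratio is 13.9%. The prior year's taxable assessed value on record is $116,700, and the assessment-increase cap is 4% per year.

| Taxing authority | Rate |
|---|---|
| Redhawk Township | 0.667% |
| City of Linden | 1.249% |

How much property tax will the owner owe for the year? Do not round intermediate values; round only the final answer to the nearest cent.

$1,881.85

Uncapped assessed value = $706,600 × 0.139 = $98,217.4
Cap limit = $116,700 × 1.04 = $121,368
Taxable assessed value = min($98,217.4, $121,368) = $98,217.4 (cap does not bind)
Redhawk Township: $98,217.4 × 0.00667 = $655.110058
City of Linden: $98,217.4 × 0.01249 = $1,226.735326
Total = $1,881.845384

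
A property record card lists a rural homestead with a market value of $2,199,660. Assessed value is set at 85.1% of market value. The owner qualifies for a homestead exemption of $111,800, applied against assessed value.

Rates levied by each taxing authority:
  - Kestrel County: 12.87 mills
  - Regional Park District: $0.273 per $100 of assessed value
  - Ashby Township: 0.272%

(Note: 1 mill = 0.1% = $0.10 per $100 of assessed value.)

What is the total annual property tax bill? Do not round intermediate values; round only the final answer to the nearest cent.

$32,245.23

Assessed value = $2,199,660 × 0.851 = $1,871,910.66
Taxable value = $1,871,910.66 − $111,800 = $1,760,110.66
Kestrel County: $1,760,110.66 × 0.01287 = $22,652.6241942
Regional Park District: $1,760,110.66 × 0.00273 = $4,805.1021018
Ashby Township: $1,760,110.66 × 0.00272 = $4,787.5009952
Total = $32,245.2272912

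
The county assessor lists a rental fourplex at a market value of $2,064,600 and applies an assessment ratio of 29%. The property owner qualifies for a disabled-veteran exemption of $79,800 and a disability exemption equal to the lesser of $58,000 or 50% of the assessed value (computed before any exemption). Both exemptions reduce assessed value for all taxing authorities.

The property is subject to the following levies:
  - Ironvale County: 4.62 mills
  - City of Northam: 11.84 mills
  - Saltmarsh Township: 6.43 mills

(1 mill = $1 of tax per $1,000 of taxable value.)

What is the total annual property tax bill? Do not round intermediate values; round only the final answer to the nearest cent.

$10,550.78

Assessed value = $2,064,600 × 0.29 = $598,734
Disability exemption = min($58,000, 50% × $598,734) = min($58,000, $299,367) = $58,000 (dollar cap binds)
Taxable value = $598,734 − $79,800 − $58,000 = $460,934
Ironvale County: $460,934 × 0.00462 = $2,129.51508
City of Northam: $460,934 × 0.01184 = $5,457.45856
Saltmarsh Township: $460,934 × 0.00643 = $2,963.80562
Total = $10,550.77926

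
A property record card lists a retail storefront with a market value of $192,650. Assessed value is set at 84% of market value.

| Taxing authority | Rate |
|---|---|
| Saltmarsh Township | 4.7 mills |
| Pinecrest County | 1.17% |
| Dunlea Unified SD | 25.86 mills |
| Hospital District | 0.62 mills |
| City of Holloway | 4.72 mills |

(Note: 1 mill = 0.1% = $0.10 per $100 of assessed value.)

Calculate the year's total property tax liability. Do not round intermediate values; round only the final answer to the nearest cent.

$7,702.92

Assessed value = $192,650 × 0.84 = $161,826
Saltmarsh Township: $161,826 × 0.0047 = $760.5822
Pinecrest County: $161,826 × 0.0117 = $1,893.3642
Dunlea Unified SD: $161,826 × 0.02586 = $4,184.82036
Hospital District: $161,826 × 0.00062 = $100.33212
City of Holloway: $161,826 × 0.00472 = $763.81872
Total = $7,702.9176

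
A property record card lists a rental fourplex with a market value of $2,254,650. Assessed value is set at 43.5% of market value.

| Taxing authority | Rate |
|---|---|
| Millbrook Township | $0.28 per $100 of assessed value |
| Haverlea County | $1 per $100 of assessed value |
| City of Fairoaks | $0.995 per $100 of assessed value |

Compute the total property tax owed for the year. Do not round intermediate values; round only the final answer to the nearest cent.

$22,312.58

Assessed value = $2,254,650 × 0.435 = $980,772.75
Millbrook Township: $980,772.75 × 0.0028 = $2,746.1637
Haverlea County: $980,772.75 × 0.01 = $9,807.7275
City of Fairoaks: $980,772.75 × 0.00995 = $9,758.6888625
Total = $2,746.1637 + $9,807.7275 + $9,758.6888625 = $22,312.5800625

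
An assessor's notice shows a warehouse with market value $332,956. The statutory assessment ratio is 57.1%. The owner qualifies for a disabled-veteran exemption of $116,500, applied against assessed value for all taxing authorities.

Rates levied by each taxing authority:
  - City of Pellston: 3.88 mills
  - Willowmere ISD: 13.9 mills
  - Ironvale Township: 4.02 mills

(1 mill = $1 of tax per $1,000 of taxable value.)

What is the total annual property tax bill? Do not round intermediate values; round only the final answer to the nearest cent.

$1,604.87

Assessed value = $332,956 × 0.571 = $190,117.876
Taxable value = $190,117.876 − $116,500 = $73,617.876
City of Pellston: $73,617.876 × 0.00388 = $285.63735888
Willowmere ISD: $73,617.876 × 0.0139 = $1,023.2884764
Ironvale Township: $73,617.876 × 0.00402 = $295.94386152
Total = $285.63735888 + $1,023.2884764 + $295.94386152 = $1,604.8696968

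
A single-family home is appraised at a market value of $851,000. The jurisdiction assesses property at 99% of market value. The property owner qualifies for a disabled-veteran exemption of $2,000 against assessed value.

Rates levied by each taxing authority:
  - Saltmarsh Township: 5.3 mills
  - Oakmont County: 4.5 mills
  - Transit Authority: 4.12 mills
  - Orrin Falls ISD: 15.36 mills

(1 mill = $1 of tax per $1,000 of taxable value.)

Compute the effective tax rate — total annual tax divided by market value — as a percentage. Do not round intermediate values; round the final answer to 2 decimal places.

2.89%

Assessed value = $851,000 × 0.99 = $842,490
Taxable value = $842,490 − $2,000 = $840,490
Saltmarsh Township: $840,490 × 0.0053 = $4,454.597
Oakmont County: $840,490 × 0.0045 = $3,782.205
Transit Authority: $840,490 × 0.00412 = $3,462.8188
Orrin Falls ISD: $840,490 × 0.01536 = $12,909.9264
Total tax = $24,609.5472
Effective rate = $24,609.5472 ÷ $851,000 = 2.89% of market value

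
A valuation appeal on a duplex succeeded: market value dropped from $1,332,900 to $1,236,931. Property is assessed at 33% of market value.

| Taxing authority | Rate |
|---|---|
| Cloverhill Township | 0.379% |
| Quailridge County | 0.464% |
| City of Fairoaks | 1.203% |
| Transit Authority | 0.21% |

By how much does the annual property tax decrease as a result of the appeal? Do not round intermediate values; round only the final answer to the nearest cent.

$714.47

Old assessed value = $1,332,900 × 0.33 = $439,857
New assessed value = $1,236,931 × 0.33 = $408,187.23
Combined rate = 0.00379 + 0.00464 + 0.01203 + 0.0021 = 0.02256
Old tax = $439,857 × 0.02256 = $9,923.17392
New tax = $408,187.23 × 0.02256 = $9,208.7039088
Reduction = $9,923.17392 − $9,208.7039088 = $714.4700112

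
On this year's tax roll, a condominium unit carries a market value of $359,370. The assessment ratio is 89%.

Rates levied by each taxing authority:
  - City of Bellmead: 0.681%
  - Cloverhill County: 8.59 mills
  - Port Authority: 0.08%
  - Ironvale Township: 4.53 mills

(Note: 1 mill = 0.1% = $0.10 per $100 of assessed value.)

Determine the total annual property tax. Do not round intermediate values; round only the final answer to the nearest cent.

$6,630.27

Assessed value = $359,370 × 0.89 = $319,839.3
City of Bellmead: $319,839.3 × 0.00681 = $2,178.105633
Cloverhill County: $319,839.3 × 0.00859 = $2,747.419587
Port Authority: $319,839.3 × 0.0008 = $255.87144
Ironvale Township: $319,839.3 × 0.00453 = $1,448.872029
Total = $6,630.268689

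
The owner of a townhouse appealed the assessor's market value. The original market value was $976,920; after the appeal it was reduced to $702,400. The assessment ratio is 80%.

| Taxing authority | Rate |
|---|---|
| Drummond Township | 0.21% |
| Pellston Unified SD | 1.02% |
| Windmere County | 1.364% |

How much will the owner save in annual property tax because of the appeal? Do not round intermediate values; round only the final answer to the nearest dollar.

Old assessed value = $976,920 × 0.8 = $781,536
New assessed value = $702,400 × 0.8 = $561,920
Combined rate = 0.0021 + 0.0102 + 0.01364 = 0.02594
Old tax = $781,536 × 0.02594 = $20,273.04384
New tax = $561,920 × 0.02594 = $14,576.2048
Reduction = $20,273.04384 − $14,576.2048 = $5,696.83904

$5,697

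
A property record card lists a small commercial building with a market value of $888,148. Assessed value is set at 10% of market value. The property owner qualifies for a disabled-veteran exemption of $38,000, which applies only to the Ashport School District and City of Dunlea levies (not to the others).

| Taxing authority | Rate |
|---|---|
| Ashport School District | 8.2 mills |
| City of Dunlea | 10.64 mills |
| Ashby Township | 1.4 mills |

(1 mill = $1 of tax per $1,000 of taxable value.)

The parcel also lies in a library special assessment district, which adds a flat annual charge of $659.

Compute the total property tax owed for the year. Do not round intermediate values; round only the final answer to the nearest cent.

$1,740.69

Assessed value = $888,148 × 0.1 = $88,814.8
Ashport School District: ($88,814.8 − $38,000) × 0.0082 = $50,814.8 × 0.0082 = $416.68136
City of Dunlea: ($88,814.8 − $38,000) × 0.01064 = $50,814.8 × 0.01064 = $540.669472
Ashby Township: $88,814.8 × 0.0014 = $124.34072
Levies subtotal = $1,081.691552
Total = $1,081.691552 + $659 = $1,740.691552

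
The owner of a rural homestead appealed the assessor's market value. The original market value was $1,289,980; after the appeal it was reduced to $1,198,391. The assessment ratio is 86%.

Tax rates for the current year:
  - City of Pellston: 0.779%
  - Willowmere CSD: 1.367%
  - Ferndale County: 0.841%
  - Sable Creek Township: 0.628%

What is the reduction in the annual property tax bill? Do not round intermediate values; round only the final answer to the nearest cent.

$2,847.41

Old assessed value = $1,289,980 × 0.86 = $1,109,382.8
New assessed value = $1,198,391 × 0.86 = $1,030,616.26
Combined rate = 0.00779 + 0.01367 + 0.00841 + 0.00628 = 0.03615
Old tax = $1,109,382.8 × 0.03615 = $40,104.18822
New tax = $1,030,616.26 × 0.03615 = $37,256.777799
Reduction = $40,104.18822 − $37,256.777799 = $2,847.410421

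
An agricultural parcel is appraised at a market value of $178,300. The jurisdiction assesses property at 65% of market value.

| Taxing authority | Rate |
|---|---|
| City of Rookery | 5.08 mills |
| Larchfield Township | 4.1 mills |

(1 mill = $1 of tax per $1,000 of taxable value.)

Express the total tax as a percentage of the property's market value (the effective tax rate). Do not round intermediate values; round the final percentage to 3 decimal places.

Assessed value = $178,300 × 0.65 = $115,895
City of Rookery: $115,895 × 0.00508 = $588.7466
Larchfield Township: $115,895 × 0.0041 = $475.1695
Total tax = $1,063.9161
Effective rate = $1,063.9161 ÷ $178,300 = 0.597% of market value

0.597%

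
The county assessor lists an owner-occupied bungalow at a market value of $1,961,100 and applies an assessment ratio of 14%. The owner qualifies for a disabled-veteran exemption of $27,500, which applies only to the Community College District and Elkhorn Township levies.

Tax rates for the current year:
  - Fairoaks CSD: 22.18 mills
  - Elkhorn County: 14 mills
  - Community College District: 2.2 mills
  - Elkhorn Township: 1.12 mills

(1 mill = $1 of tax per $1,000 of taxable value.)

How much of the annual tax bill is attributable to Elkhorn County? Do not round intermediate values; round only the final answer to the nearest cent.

$3,843.76

Assessed value = $1,961,100 × 0.14 = $274,554
Elkhorn County taxable value = $274,554 (exemption does not apply)
Elkhorn County levy = $274,554 × 0.014 = $3,843.756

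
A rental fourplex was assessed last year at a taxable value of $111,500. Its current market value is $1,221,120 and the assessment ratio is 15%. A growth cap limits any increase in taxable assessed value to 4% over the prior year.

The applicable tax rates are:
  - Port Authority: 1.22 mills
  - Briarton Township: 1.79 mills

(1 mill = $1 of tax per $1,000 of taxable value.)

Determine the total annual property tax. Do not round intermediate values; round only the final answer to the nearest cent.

$349.04

Uncapped assessed value = $1,221,120 × 0.15 = $183,168
Cap limit = $111,500 × 1.04 = $115,960
Taxable assessed value = min($183,168, $115,960) = $115,960 (cap binds)
Port Authority: $115,960 × 0.00122 = $141.4712
Briarton Township: $115,960 × 0.00179 = $207.5684
Total = $349.0396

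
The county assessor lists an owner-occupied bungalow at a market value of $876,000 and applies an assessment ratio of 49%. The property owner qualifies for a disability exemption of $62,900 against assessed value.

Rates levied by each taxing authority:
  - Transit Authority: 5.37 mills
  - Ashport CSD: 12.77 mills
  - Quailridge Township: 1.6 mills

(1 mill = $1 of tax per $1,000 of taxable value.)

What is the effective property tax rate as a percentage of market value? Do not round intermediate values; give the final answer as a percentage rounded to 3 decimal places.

0.826%

Assessed value = $876,000 × 0.49 = $429,240
Taxable value = $429,240 − $62,900 = $366,340
Transit Authority: $366,340 × 0.00537 = $1,967.2458
Ashport CSD: $366,340 × 0.01277 = $4,678.1618
Quailridge Township: $366,340 × 0.0016 = $586.144
Total tax = $7,231.5516
Effective rate = $7,231.5516 ÷ $876,000 = 0.826% of market value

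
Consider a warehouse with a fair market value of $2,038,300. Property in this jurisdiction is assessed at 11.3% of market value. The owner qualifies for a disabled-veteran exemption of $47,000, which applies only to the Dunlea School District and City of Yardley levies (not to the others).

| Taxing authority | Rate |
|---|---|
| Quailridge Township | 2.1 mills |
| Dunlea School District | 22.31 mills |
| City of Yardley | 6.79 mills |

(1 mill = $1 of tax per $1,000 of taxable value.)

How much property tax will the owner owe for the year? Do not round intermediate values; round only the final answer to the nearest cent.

$5,818.53

Assessed value = $2,038,300 × 0.113 = $230,327.9
Quailridge Township: $230,327.9 × 0.0021 = $483.68859
Dunlea School District: ($230,327.9 − $47,000) × 0.02231 = $183,327.9 × 0.02231 = $4,090.045449
City of Yardley: ($230,327.9 − $47,000) × 0.00679 = $183,327.9 × 0.00679 = $1,244.796441
Total = $5,818.53048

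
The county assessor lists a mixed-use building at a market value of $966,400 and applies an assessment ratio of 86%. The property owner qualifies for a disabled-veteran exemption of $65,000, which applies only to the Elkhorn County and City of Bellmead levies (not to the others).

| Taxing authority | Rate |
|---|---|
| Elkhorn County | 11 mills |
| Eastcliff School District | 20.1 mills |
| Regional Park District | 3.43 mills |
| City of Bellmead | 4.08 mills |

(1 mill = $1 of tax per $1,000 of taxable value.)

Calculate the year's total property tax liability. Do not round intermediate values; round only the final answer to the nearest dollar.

$31,109

Assessed value = $966,400 × 0.86 = $831,104
Elkhorn County: ($831,104 − $65,000) × 0.011 = $766,104 × 0.011 = $8,427.144
Eastcliff School District: $831,104 × 0.0201 = $16,705.1904
Regional Park District: $831,104 × 0.00343 = $2,850.68672
City of Bellmead: ($831,104 − $65,000) × 0.00408 = $766,104 × 0.00408 = $3,125.70432
Total = $31,108.72544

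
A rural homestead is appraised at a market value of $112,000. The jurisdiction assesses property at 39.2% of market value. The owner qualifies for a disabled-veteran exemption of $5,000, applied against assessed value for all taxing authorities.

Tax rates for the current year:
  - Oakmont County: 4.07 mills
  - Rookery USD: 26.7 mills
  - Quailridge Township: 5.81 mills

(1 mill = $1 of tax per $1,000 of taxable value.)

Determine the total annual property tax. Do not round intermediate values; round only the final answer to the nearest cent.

$1,423.11

Assessed value = $112,000 × 0.392 = $43,904
Taxable value = $43,904 − $5,000 = $38,904
Oakmont County: $38,904 × 0.00407 = $158.33928
Rookery USD: $38,904 × 0.0267 = $1,038.7368
Quailridge Township: $38,904 × 0.00581 = $226.03224
Total = $158.33928 + $1,038.7368 + $226.03224 = $1,423.10832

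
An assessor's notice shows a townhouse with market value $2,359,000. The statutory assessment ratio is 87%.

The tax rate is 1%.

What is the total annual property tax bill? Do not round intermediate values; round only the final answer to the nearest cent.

$20,523.30

Assessed value = $2,359,000 × 0.87 = $2,052,330
Tax = $2,052,330 × 0.01 = $20,523.3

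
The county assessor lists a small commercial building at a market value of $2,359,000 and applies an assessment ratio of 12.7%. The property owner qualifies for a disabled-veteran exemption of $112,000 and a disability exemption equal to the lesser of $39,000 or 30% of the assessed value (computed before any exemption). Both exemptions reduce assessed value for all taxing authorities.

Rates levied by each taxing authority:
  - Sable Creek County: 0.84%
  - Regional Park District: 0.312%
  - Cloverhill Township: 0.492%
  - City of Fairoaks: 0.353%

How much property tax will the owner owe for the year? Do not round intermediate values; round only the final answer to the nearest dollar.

$2,967

Assessed value = $2,359,000 × 0.127 = $299,593
Disability exemption = min($39,000, 30% × $299,593) = min($39,000, $89,877.9) = $39,000 (dollar cap binds)
Taxable value = $299,593 − $112,000 − $39,000 = $148,593
Sable Creek County: $148,593 × 0.0084 = $1,248.1812
Regional Park District: $148,593 × 0.00312 = $463.61016
Cloverhill Township: $148,593 × 0.00492 = $731.07756
City of Fairoaks: $148,593 × 0.00353 = $524.53329
Total = $2,967.40221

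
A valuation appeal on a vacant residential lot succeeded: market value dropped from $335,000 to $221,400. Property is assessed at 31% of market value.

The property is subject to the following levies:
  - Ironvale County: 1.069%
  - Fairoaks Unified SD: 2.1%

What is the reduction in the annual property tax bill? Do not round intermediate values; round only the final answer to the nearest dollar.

Old assessed value = $335,000 × 0.31 = $103,850
New assessed value = $221,400 × 0.31 = $68,634
Combined rate = 0.01069 + 0.021 = 0.03169
Old tax = $103,850 × 0.03169 = $3,291.0065
New tax = $68,634 × 0.03169 = $2,175.01146
Reduction = $3,291.0065 − $2,175.01146 = $1,115.99504

$1,116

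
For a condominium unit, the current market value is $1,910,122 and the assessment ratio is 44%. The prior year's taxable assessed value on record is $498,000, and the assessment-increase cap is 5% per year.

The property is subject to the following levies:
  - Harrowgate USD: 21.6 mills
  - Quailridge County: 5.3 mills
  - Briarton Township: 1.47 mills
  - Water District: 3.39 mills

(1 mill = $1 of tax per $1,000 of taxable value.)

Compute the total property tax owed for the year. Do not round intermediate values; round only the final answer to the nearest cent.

Uncapped assessed value = $1,910,122 × 0.44 = $840,453.68
Cap limit = $498,000 × 1.05 = $522,900
Taxable assessed value = min($840,453.68, $522,900) = $522,900 (cap binds)
Harrowgate USD: $522,900 × 0.0216 = $11,294.64
Quailridge County: $522,900 × 0.0053 = $2,771.37
Briarton Township: $522,900 × 0.00147 = $768.663
Water District: $522,900 × 0.00339 = $1,772.631
Total = $16,607.304

$16,607.30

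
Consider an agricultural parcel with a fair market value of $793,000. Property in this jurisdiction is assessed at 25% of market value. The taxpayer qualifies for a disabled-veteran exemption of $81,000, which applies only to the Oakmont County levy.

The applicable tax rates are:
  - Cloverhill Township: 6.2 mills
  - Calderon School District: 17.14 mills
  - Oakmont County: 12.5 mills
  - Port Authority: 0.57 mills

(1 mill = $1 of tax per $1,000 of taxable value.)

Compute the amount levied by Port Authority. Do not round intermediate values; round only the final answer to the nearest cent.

$113.00

Assessed value = $793,000 × 0.25 = $198,250
Port Authority taxable value = $198,250 (exemption does not apply)
Port Authority levy = $198,250 × 0.00057 = $113.0025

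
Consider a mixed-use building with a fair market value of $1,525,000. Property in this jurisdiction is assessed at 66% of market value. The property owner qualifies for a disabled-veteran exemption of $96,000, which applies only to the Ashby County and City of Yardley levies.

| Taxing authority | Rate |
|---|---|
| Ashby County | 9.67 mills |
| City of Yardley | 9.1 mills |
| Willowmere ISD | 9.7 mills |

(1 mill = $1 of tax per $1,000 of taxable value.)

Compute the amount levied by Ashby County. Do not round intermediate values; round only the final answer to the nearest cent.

Assessed value = $1,525,000 × 0.66 = $1,006,500
Ashby County taxable value = $1,006,500 − $96,000 = $910,500
Ashby County levy = $910,500 × 0.00967 = $8,804.535

$8,804.54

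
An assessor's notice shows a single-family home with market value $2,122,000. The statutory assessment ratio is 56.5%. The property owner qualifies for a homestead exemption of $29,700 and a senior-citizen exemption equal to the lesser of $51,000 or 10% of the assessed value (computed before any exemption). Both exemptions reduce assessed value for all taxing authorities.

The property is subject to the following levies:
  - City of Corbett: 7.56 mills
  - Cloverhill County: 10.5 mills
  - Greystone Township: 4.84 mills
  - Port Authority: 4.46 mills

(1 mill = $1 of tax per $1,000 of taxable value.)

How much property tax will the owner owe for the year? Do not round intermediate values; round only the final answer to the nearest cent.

$30,594.77

Assessed value = $2,122,000 × 0.565 = $1,198,930
Senior-citizen exemption = min($51,000, 10% × $1,198,930) = min($51,000, $119,893) = $51,000 (dollar cap binds)
Taxable value = $1,198,930 − $29,700 − $51,000 = $1,118,230
City of Corbett: $1,118,230 × 0.00756 = $8,453.8188
Cloverhill County: $1,118,230 × 0.0105 = $11,741.415
Greystone Township: $1,118,230 × 0.00484 = $5,412.2332
Port Authority: $1,118,230 × 0.00446 = $4,987.3058
Total = $30,594.7728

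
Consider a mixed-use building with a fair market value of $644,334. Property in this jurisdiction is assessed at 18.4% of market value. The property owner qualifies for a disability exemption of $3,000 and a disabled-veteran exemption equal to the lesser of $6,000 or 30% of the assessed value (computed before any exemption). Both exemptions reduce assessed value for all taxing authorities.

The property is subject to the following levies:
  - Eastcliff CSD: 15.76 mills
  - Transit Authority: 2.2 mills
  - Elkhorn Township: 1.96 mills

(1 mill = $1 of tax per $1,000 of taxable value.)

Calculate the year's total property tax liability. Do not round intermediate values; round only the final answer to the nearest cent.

Assessed value = $644,334 × 0.184 = $118,557.456
Disabled-veteran exemption = min($6,000, 30% × $118,557.456) = min($6,000, $35,567.2368) = $6,000 (dollar cap binds)
Taxable value = $118,557.456 − $3,000 − $6,000 = $109,557.456
Eastcliff CSD: $109,557.456 × 0.01576 = $1,726.62550656
Transit Authority: $109,557.456 × 0.0022 = $241.0264032
Elkhorn Township: $109,557.456 × 0.00196 = $214.73261376
Total = $2,182.38452352

$2,182.38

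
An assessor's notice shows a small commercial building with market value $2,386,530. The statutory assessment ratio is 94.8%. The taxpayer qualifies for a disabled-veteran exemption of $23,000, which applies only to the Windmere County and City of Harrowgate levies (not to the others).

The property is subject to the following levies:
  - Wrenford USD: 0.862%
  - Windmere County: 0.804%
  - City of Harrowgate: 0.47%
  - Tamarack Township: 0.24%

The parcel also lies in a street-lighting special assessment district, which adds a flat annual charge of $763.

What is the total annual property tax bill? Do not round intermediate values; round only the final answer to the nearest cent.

Assessed value = $2,386,530 × 0.948 = $2,262,430.44
Wrenford USD: $2,262,430.44 × 0.00862 = $19,502.1503928
Windmere County: ($2,262,430.44 − $23,000) × 0.00804 = $2,239,430.44 × 0.00804 = $18,005.0207376
City of Harrowgate: ($2,262,430.44 − $23,000) × 0.0047 = $2,239,430.44 × 0.0047 = $10,525.323068
Tamarack Township: $2,262,430.44 × 0.0024 = $5,429.833056
Levies subtotal = $53,462.3272544
Total = $53,462.3272544 + $763 = $54,225.3272544

$54,225.33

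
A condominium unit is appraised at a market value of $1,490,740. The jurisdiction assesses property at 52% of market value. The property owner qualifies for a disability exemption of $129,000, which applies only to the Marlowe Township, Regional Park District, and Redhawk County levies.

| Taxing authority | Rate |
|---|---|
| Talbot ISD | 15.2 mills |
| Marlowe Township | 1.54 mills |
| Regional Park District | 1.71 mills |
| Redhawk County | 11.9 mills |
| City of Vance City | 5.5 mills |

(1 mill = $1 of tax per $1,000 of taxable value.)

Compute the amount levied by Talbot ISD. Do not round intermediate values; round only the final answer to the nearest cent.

Assessed value = $1,490,740 × 0.52 = $775,184.8
Talbot ISD taxable value = $775,184.8 (exemption does not apply)
Talbot ISD levy = $775,184.8 × 0.0152 = $11,782.80896

$11,782.81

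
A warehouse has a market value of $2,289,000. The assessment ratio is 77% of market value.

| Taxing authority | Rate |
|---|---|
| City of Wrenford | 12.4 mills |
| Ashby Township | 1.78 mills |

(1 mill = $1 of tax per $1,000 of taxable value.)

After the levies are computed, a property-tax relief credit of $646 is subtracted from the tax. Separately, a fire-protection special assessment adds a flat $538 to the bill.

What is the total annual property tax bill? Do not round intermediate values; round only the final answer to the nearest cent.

$24,884.68

Assessed value = $2,289,000 × 0.77 = $1,762,530
City of Wrenford: $1,762,530 × 0.0124 = $21,855.372
Ashby Township: $1,762,530 × 0.00178 = $3,137.3034
Levies subtotal = $24,992.6754
After credit = $24,992.6754 − $646 = $24,346.6754
Total = $24,346.6754 + $538 = $24,884.6754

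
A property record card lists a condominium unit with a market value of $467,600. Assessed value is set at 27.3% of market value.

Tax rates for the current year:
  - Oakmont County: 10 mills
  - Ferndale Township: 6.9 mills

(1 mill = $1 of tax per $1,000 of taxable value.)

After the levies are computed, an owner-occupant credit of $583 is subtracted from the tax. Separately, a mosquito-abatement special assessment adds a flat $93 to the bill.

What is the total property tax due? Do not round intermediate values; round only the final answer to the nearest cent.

$1,667.37

Assessed value = $467,600 × 0.273 = $127,654.8
Oakmont County: $127,654.8 × 0.01 = $1,276.548
Ferndale Township: $127,654.8 × 0.0069 = $880.81812
Levies subtotal = $2,157.36612
After credit = $2,157.36612 − $583 = $1,574.36612
Total = $1,574.36612 + $93 = $1,667.36612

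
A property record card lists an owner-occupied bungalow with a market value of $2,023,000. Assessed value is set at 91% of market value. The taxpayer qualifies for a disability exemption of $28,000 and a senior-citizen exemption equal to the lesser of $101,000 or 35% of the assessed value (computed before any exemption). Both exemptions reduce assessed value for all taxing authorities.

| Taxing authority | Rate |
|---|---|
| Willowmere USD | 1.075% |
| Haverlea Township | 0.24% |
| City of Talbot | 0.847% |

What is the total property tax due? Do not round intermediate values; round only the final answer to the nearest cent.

Assessed value = $2,023,000 × 0.91 = $1,840,930
Senior-citizen exemption = min($101,000, 35% × $1,840,930) = min($101,000, $644,325.5) = $101,000 (dollar cap binds)
Taxable value = $1,840,930 − $28,000 − $101,000 = $1,711,930
Willowmere USD: $1,711,930 × 0.01075 = $18,403.2475
Haverlea Township: $1,711,930 × 0.0024 = $4,108.632
City of Talbot: $1,711,930 × 0.00847 = $14,500.0471
Total = $37,011.9266

$37,011.93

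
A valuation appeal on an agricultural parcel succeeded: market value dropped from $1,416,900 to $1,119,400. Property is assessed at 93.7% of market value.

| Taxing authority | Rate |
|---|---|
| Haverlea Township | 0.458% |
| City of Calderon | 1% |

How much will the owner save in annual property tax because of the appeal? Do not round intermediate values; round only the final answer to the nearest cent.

Old assessed value = $1,416,900 × 0.937 = $1,327,635.3
New assessed value = $1,119,400 × 0.937 = $1,048,877.8
Combined rate = 0.00458 + 0.01 = 0.01458
Old tax = $1,327,635.3 × 0.01458 = $19,356.922674
New tax = $1,048,877.8 × 0.01458 = $15,292.638324
Reduction = $19,356.922674 − $15,292.638324 = $4,064.28435

$4,064.28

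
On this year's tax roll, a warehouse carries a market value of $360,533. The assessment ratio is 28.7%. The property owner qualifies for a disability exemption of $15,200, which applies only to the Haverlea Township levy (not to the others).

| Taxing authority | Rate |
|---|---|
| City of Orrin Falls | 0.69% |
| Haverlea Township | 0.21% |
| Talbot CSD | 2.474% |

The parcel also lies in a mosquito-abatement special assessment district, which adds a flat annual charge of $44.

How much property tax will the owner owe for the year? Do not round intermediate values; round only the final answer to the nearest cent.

$3,503.26

Assessed value = $360,533 × 0.287 = $103,472.971
City of Orrin Falls: $103,472.971 × 0.0069 = $713.9634999
Haverlea Township: ($103,472.971 − $15,200) × 0.0021 = $88,272.971 × 0.0021 = $185.3732391
Talbot CSD: $103,472.971 × 0.02474 = $2,559.92130254
Levies subtotal = $3,459.25804154
Total = $3,459.25804154 + $44 = $3,503.25804154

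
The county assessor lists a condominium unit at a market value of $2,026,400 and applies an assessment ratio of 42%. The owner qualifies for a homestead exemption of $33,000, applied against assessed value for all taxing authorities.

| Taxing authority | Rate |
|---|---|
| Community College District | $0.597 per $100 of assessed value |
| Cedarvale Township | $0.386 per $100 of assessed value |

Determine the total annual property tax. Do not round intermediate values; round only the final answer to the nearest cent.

Assessed value = $2,026,400 × 0.42 = $851,088
Taxable value = $851,088 − $33,000 = $818,088
Community College District: $818,088 × 0.00597 = $4,883.98536
Cedarvale Township: $818,088 × 0.00386 = $3,157.81968
Total = $4,883.98536 + $3,157.81968 = $8,041.80504

$8,041.81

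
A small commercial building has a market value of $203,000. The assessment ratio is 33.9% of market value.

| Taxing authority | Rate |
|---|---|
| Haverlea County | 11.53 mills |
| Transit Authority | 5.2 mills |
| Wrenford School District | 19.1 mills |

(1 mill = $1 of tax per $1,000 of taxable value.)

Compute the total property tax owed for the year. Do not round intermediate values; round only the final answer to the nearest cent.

$2,465.71

Assessed value = $203,000 × 0.339 = $68,817
Haverlea County: $68,817 × 0.01153 = $793.46001
Transit Authority: $68,817 × 0.0052 = $357.8484
Wrenford School District: $68,817 × 0.0191 = $1,314.4047
Total = $793.46001 + $357.8484 + $1,314.4047 = $2,465.71311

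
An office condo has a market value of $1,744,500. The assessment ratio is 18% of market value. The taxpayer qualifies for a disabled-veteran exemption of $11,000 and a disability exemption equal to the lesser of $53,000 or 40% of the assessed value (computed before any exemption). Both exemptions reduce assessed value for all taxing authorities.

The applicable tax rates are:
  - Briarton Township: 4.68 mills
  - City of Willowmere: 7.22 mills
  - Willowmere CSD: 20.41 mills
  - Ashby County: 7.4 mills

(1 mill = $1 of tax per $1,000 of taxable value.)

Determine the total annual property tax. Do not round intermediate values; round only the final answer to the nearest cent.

Assessed value = $1,744,500 × 0.18 = $314,010
Disability exemption = min($53,000, 40% × $314,010) = min($53,000, $125,604) = $53,000 (dollar cap binds)
Taxable value = $314,010 − $11,000 − $53,000 = $250,010
Briarton Township: $250,010 × 0.00468 = $1,170.0468
City of Willowmere: $250,010 × 0.00722 = $1,805.0722
Willowmere CSD: $250,010 × 0.02041 = $5,102.7041
Ashby County: $250,010 × 0.0074 = $1,850.074
Total = $9,927.8971

$9,927.90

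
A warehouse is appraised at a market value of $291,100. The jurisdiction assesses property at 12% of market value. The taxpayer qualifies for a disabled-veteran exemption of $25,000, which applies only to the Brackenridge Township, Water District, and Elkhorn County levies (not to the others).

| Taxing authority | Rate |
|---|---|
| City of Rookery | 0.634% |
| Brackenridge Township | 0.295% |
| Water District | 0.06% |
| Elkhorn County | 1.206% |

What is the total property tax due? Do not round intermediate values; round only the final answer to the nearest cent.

Assessed value = $291,100 × 0.12 = $34,932
City of Rookery: $34,932 × 0.00634 = $221.46888
Brackenridge Township: ($34,932 − $25,000) × 0.00295 = $9,932 × 0.00295 = $29.2994
Water District: ($34,932 − $25,000) × 0.0006 = $9,932 × 0.0006 = $5.9592
Elkhorn County: ($34,932 − $25,000) × 0.01206 = $9,932 × 0.01206 = $119.77992
Total = $376.5074

$376.51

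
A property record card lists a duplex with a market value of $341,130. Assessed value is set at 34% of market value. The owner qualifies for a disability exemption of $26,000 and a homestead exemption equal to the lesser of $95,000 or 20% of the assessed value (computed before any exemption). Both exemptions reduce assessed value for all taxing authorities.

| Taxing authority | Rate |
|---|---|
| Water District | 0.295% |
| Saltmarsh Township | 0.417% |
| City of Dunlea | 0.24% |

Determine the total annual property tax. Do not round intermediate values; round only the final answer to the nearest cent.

Assessed value = $341,130 × 0.34 = $115,984.2
Homestead exemption = min($95,000, 20% × $115,984.2) = min($95,000, $23,196.84) = $23,196.84 (percentage binds)
Taxable value = $115,984.2 − $26,000 − $23,196.84 = $66,787.36
Water District: $66,787.36 × 0.00295 = $197.022712
Saltmarsh Township: $66,787.36 × 0.00417 = $278.5032912
City of Dunlea: $66,787.36 × 0.0024 = $160.289664
Total = $635.8156672

$635.82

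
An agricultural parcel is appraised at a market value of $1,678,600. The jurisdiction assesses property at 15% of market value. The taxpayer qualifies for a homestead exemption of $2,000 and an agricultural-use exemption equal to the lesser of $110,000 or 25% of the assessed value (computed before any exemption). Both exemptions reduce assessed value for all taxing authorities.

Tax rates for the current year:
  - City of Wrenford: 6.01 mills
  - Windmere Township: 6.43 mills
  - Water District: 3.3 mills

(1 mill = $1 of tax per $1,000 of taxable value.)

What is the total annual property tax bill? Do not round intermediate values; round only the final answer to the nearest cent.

$2,940.90

Assessed value = $1,678,600 × 0.15 = $251,790
Agricultural-use exemption = min($110,000, 25% × $251,790) = min($110,000, $62,947.5) = $62,947.5 (percentage binds)
Taxable value = $251,790 − $2,000 − $62,947.5 = $186,842.5
City of Wrenford: $186,842.5 × 0.00601 = $1,122.923425
Windmere Township: $186,842.5 × 0.00643 = $1,201.397275
Water District: $186,842.5 × 0.0033 = $616.58025
Total = $2,940.90095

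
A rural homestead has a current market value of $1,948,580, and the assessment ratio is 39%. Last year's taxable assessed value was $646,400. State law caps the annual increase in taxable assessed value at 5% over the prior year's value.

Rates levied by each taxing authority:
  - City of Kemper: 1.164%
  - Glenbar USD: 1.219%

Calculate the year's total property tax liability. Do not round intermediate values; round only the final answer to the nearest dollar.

Uncapped assessed value = $1,948,580 × 0.39 = $759,946.2
Cap limit = $646,400 × 1.05 = $678,720
Taxable assessed value = min($759,946.2, $678,720) = $678,720 (cap binds)
City of Kemper: $678,720 × 0.01164 = $7,900.3008
Glenbar USD: $678,720 × 0.01219 = $8,273.5968
Total = $16,173.8976

$16,174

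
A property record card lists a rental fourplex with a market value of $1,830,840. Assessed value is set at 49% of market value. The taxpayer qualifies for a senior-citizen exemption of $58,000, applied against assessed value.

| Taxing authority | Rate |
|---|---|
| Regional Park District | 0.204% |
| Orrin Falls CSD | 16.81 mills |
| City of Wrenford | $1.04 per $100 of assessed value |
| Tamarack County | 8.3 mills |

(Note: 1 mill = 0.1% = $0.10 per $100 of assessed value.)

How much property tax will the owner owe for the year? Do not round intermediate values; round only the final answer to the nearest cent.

Assessed value = $1,830,840 × 0.49 = $897,111.6
Taxable value = $897,111.6 − $58,000 = $839,111.6
Regional Park District: $839,111.6 × 0.00204 = $1,711.787664
Orrin Falls CSD: $839,111.6 × 0.01681 = $14,105.465996
City of Wrenford: $839,111.6 × 0.0104 = $8,726.76064
Tamarack County: $839,111.6 × 0.0083 = $6,964.62628
Total = $31,508.64058

$31,508.64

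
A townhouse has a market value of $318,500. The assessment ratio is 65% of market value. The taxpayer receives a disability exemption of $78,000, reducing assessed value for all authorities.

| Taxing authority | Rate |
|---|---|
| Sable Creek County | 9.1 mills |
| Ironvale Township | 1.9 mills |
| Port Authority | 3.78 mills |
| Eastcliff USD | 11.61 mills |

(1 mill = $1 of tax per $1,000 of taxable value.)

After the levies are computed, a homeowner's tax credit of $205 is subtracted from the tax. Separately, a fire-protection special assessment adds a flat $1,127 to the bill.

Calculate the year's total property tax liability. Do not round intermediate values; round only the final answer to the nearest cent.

Assessed value = $318,500 × 0.65 = $207,025
Taxable value = $207,025 − $78,000 = $129,025
Sable Creek County: $129,025 × 0.0091 = $1,174.1275
Ironvale Township: $129,025 × 0.0019 = $245.1475
Port Authority: $129,025 × 0.00378 = $487.7145
Eastcliff USD: $129,025 × 0.01161 = $1,497.98025
Levies subtotal = $3,404.96975
After credit = $3,404.96975 − $205 = $3,199.96975
Total = $3,199.96975 + $1,127 = $4,326.96975

$4,326.97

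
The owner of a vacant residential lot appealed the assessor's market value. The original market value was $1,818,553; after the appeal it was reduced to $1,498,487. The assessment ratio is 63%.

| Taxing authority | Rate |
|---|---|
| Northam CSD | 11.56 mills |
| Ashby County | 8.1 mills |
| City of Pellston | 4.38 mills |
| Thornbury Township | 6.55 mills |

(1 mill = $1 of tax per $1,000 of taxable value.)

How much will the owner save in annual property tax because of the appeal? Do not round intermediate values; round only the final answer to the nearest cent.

$6,168.22

Old assessed value = $1,818,553 × 0.63 = $1,145,688.39
New assessed value = $1,498,487 × 0.63 = $944,046.81
Combined rate = 0.01156 + 0.0081 + 0.00438 + 0.00655 = 0.03059
Old tax = $1,145,688.39 × 0.03059 = $35,046.6078501
New tax = $944,046.81 × 0.03059 = $28,878.3919179
Reduction = $35,046.6078501 − $28,878.3919179 = $6,168.2159322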